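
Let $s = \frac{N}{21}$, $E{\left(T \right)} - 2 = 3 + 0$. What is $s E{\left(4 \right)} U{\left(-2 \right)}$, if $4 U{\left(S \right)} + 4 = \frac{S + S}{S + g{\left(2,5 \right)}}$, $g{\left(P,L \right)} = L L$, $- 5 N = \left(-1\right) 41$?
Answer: $- \frac{328}{161} \approx -2.0373$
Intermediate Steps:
$E{\left(T \right)} = 5$ ($E{\left(T \right)} = 2 + \left(3 + 0\right) = 2 + 3 = 5$)
$N = \frac{41}{5}$ ($N = - \frac{\left(-1\right) 41}{5} = \left(- \frac{1}{5}\right) \left(-41\right) = \frac{41}{5} \approx 8.2$)
$s = \frac{41}{105}$ ($s = \frac{41}{5 \cdot 21} = \frac{41}{5} \cdot \frac{1}{21} = \frac{41}{105} \approx 0.39048$)
$g{\left(P,L \right)} = L^{2}$
$U{\left(S \right)} = -1 + \frac{S}{2 \left(25 + S\right)}$ ($U{\left(S \right)} = -1 + \frac{\left(S + S\right) \frac{1}{S + 5^{2}}}{4} = -1 + \frac{2 S \frac{1}{S + 25}}{4} = -1 + \frac{2 S \frac{1}{25 + S}}{4} = -1 + \frac{S}{2 \left(25 + S\right)}$)
$s E{\left(4 \right)} U{\left(-2 \right)} = \frac{41}{105} \cdot 5 \frac{-50 - -2}{2 \left(25 - 2\right)} = \frac{41 \frac{-50 + 2}{2 \cdot 23}}{21} = \frac{41 \cdot \frac{1}{2} \cdot \frac{1}{23} \left(-48\right)}{21} = \frac{41}{21} \left(- \frac{24}{23}\right) = - \frac{328}{161}$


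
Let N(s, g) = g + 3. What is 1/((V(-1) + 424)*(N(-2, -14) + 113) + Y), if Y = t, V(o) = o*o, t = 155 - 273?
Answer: 1/43232 ≈ 2.3131e-5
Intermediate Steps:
N(s, g) = 3 + g
t = -118
V(o) = o²
Y = -118
1/((V(-1) + 424)*(N(-2, -14) + 113) + Y) = 1/(((-1)² + 424)*((3 - 14) + 113) - 118) = 1/((1 + 424)*(-11 + 113) - 118) = 1/(425*102 - 118) = 1/(43350 - 118) = 1/43232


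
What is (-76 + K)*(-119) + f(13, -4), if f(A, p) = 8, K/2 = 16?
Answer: 5244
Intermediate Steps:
K = 32 (K = 2*16 = 32)
(-76 + K)*(-119) + f(13, -4) = (-76 + 32)*(-119) + 8 = -44*(-119) + 8 = 5236 + 8 = 5244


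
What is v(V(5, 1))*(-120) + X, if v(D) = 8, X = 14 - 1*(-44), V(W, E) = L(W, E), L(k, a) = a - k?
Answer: -902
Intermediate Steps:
V(W, E) = E - W
X = 58 (X = 14 + 44 = 58)
v(V(5, 1))*(-120) + X = 8*(-120) + 58 = -960 + 58 = -902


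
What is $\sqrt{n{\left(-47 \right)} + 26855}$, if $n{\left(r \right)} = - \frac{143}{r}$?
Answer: $\frac{2 \sqrt{14832354}}{47} \approx 163.88$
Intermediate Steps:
$\sqrt{n{\left(-47 \right)} + 26855} = \sqrt{- \frac{143}{-47} + 26855} = \sqrt{\left(-143\right) \left(- \frac{1}{47}\right) + 26855} = \sqrt{\frac{143}{47} + 26855} = \sqrt{\frac{1262328}{47}} = \frac{2 \sqrt{14832354}}{47}$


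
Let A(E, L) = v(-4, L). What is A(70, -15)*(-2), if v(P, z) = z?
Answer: 30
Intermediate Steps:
A(E, L) = L
A(70, -15)*(-2) = -15*(-2) = 30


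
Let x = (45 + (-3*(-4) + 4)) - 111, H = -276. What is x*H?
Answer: 13800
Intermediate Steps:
x = -50 (x = (45 + (12 + 4)) - 111 = (45 + 16) - 111 = 61 - 111 = -50)
x*H = -50*(-276) = 13800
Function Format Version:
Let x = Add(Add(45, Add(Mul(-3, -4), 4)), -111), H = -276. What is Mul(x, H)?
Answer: 13800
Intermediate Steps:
x = -50 (x = Add(Add(45, Add(12, 4)), -111) = Add(Add(45, 16), -111) = Add(61, -111) = -50)
Mul(x, H) = Mul(-50, -276) = 13800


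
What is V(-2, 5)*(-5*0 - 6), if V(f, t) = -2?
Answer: 12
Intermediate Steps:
V(-2, 5)*(-5*0 - 6) = -2*(-5*0 - 6) = -2*(0 - 6) = -2*(-6) = 12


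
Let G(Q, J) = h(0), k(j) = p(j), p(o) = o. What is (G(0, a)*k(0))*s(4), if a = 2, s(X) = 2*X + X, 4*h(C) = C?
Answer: 0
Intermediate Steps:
k(j) = j
h(C) = C/4
s(X) = 3*X
G(Q, J) = 0 (G(Q, J) = (¼)*0 = 0)
(G(0, a)*k(0))*s(4) = (0*0)*(3*4) = 0*12 = 0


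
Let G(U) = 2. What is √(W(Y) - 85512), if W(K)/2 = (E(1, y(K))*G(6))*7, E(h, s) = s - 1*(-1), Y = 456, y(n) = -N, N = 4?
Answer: 2*I*√21399 ≈ 292.57*I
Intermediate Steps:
y(n) = -4 (y(n) = -1*4 = -4)
E(h, s) = 1 + s (E(h, s) = s + 1 = 1 + s)
W(K) = -84 (W(K) = 2*(((1 - 4)*2)*7) = 2*(-3*2*7) = 2*(-6*7) = 2*(-42) = -84)
√(W(Y) - 85512) = √(-84 - 85512) = √(-85596) = 2*I*√21399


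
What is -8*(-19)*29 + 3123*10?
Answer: 35638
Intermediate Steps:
-8*(-19)*29 + 3123*10 = 152*29 + 31230 = 4408 + 31230 = 35638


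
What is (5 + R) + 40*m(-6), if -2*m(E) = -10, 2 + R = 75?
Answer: 278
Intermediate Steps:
R = 73 (R = -2 + 75 = 73)
m(E) = 5 (m(E) = -1/2*(-10) = 5)
(5 + R) + 40*m(-6) = (5 + 73) + 40*5 = 78 + 200 = 278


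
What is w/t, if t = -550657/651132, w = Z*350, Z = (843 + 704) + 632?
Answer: -496585819800/550657 ≈ -9.0181e+5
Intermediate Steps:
Z = 2179 (Z = 1547 + 632 = 2179)
w = 762650 (w = 2179*350 = 762650)
t = -550657/651132 (t = -550657*1/651132 = -550657/651132 ≈ -0.84569)
w/t = 762650/(-550657/651132) = 762650*(-651132/550657) = -496585819800/550657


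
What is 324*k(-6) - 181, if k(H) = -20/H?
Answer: 899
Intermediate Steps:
324*k(-6) - 181 = 324*(-20/(-6)) - 181 = 324*(-20*(-⅙)) - 181 = 324*(10/3) - 181 = 1080 - 181 = 899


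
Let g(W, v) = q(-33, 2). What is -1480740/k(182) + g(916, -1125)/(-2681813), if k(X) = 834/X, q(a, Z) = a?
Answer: -120455722704553/372772007 ≈ -3.2314e+5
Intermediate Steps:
g(W, v) = -33
-1480740/k(182) + g(916, -1125)/(-2681813) = -1480740/(834/182) - 33/(-2681813) = -1480740/(834*(1/182)) - 33*(-1/2681813) = -1480740/417/91 + 33/2681813 = -1480740*91/417 + 33/2681813 = -44915780/139 + 33/2681813 = -120455722704553/372772007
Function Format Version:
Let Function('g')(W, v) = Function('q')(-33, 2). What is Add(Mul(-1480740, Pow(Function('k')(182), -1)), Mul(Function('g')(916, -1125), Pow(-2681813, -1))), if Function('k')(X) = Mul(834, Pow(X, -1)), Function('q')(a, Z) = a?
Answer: Rational(-120455722704553, 372772007) ≈ -3.2314e+5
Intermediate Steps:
Function('g')(W, v) = -33
Add(Mul(-1480740, Pow(Function('k')(182), -1)), Mul(Function('g')(916, -1125), Pow(-2681813, -1))) = Add(Mul(-1480740, Pow(Mul(834, Pow(182, -1)), -1)), Mul(-33, Pow(-2681813, -1))) = Add(Mul(-1480740, Pow(Mul(834, Rational(1, 182)), -1)), Mul(-33, Rational(-1, 2681813))) = Add(Mul(-1480740, Pow(Rational(417, 91), -1)), Rational(33, 2681813)) = Add(Mul(-1480740, Rational(91, 417)), Rational(33, 2681813)) = Add(Rational(-44915780, 139), Rational(33, 2681813)) = Rational(-120455722704553, 372772007)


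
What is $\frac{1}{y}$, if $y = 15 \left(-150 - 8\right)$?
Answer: $- \frac{1}{2370} \approx -0.00042194$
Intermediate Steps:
$y = -2370$ ($y = 15 \left(-158\right) = -2370$)
$\frac{1}{y} = \frac{1}{-2370} = - \frac{1}{2370}$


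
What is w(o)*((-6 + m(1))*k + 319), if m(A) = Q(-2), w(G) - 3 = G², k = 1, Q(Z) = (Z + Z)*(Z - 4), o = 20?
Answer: 135811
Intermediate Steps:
Q(Z) = 2*Z*(-4 + Z) (Q(Z) = (2*Z)*(-4 + Z) = 2*Z*(-4 + Z))
w(G) = 3 + G²
m(A) = 24 (m(A) = 2*(-2)*(-4 - 2) = 2*(-2)*(-6) = 24)
w(o)*((-6 + m(1))*k + 319) = (3 + 20²)*((-6 + 24)*1 + 319) = (3 + 400)*(18*1 + 319) = 403*(18 + 319) = 403*337 = 135811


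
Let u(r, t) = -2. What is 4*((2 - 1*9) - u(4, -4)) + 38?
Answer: 18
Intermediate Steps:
4*((2 - 1*9) - u(4, -4)) + 38 = 4*((2 - 1*9) - 1*(-2)) + 38 = 4*((2 - 9) + 2) + 38 = 4*(-7 + 2) + 38 = 4*(-5) + 38 = -20 + 38 = 18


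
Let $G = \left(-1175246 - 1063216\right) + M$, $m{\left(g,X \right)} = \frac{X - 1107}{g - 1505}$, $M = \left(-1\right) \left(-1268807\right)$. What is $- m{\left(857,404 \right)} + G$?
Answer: $- \frac{628337143}{648} \approx -9.6966 \cdot 10^{5}$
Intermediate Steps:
$M = 1268807$
$m{\left(g,X \right)} = \frac{-1107 + X}{-1505 + g}$
$G = -969655$ ($G = \left(-1175246 - 1063216\right) + 1268807 = -2238462 + 1268807 = -969655$)
$- m{\left(857,404 \right)} + G = - \frac{-1107 + 404}{-1505 + 857} - 969655 = - \frac{-703}{-648} - 969655 = - \frac{\left(-1\right) \left(-703\right)}{648} - 969655 = \left(-1\right) \frac{703}{648} - 969655 = - \frac{703}{648} - 969655 = - \frac{628337143}{648}$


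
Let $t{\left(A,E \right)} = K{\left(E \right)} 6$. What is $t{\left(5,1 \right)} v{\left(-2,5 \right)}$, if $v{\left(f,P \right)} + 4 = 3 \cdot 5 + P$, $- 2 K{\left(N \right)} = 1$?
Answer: $-48$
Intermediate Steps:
$K{\left(N \right)} = - \frac{1}{2}$ ($K{\left(N \right)} = \left(- \frac{1}{2}\right) 1 = - \frac{1}{2}$)
$v{\left(f,P \right)} = 11 + P$ ($v{\left(f,P \right)} = -4 + \left(3 \cdot 5 + P\right) = -4 + \left(15 + P\right) = 11 + P$)
$t{\left(A,E \right)} = -3$ ($t{\left(A,E \right)} = \left(- \frac{1}{2}\right) 6 = -3$)
$t{\left(5,1 \right)} v{\left(-2,5 \right)} = - 3 \left(11 + 5\right) = \left(-3\right) 16 = -48$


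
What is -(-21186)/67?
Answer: 21186/67 ≈ 316.21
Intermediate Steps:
-(-21186)/67 = -963*(-22/67) = 21186/67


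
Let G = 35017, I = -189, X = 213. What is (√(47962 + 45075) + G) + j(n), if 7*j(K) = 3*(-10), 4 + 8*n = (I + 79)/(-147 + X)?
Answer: 245089/7 + √93037 ≈ 35318.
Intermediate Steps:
n = -17/24 (n = -½ + ((-189 + 79)/(-147 + 213))/8 = -½ + (-110/66)/8 = -½ + (-110*1/66)/8 = -½ + (⅛)*(-5/3) = -½ - 5/24 = -17/24 ≈ -0.70833)
j(K) = -30/7 (j(K) = (3*(-10))/7 = (⅐)*(-30) = -30/7)
(√(47962 + 45075) + G) + j(n) = (√(47962 + 45075) + 35017) - 30/7 = (√93037 + 35017) - 30/7 = (35017 + √93037) - 30/7 = 245089/7 + √93037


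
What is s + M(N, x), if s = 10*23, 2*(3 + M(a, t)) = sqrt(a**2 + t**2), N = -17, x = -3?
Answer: 227 + sqrt(298)/2 ≈ 235.63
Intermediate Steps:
M(a, t) = -3 + sqrt(a**2 + t**2)/2
s = 230
s + M(N, x) = 230 + (-3 + sqrt((-17)**2 + (-3)**2)/2) = 230 + (-3 + sqrt(289 + 9)/2) = 230 + (-3 + sqrt(298)/2) = 227 + sqrt(298)/2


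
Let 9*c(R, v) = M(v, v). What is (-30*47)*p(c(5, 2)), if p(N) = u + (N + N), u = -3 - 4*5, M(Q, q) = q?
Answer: 95410/3 ≈ 31803.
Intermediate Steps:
c(R, v) = v/9
u = -23 (u = -3 - 20 = -23)
p(N) = -23 + 2*N (p(N) = -23 + (N + N) = -23 + 2*N)
(-30*47)*p(c(5, 2)) = (-30*47)*(-23 + 2*((⅑)*2)) = -1410*(-23 + 2*(2/9)) = -1410*(-23 + 4/9) = -1410*(-203/9) = 95410/3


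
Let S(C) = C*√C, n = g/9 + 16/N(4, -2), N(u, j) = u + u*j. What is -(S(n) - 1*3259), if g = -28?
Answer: 3259 + 512*I/27 ≈ 3259.0 + 18.963*I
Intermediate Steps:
N(u, j) = u + j*u
n = -64/9 (n = -28/9 + 16/((4*(1 - 2))) = -28*⅑ + 16/((4*(-1))) = -28/9 + 16/(-4) = -28/9 + 16*(-¼) = -28/9 - 4 = -64/9 ≈ -7.1111)
S(C) = C^(3/2)
-(S(n) - 1*3259) = -((-64/9)^(3/2) - 1*3259) = -(-512*I/27 - 3259) = -(-3259 - 512*I/27) = 3259 + 512*I/27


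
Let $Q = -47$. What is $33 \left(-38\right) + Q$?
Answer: $-1301$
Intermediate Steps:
$33 \left(-38\right) + Q = 33 \left(-38\right) - 47 = -1254 - 47 = -1301$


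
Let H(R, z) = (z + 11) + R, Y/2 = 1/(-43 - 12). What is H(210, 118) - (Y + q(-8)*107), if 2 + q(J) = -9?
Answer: 83382/55 ≈ 1516.0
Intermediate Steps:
q(J) = -11 (q(J) = -2 - 9 = -11)
Y = -2/55 (Y = 2/(-43 - 12) = 2/(-55) = 2*(-1/55) = -2/55 ≈ -0.036364)
H(R, z) = 11 + R + z (H(R, z) = (11 + z) + R = 11 + R + z)
H(210, 118) - (Y + q(-8)*107) = (11 + 210 + 118) - (-2/55 - 11*107) = 339 - (-2/55 - 1177) = 339 - 1*(-64737/55) = 339 + 64737/55 = 83382/55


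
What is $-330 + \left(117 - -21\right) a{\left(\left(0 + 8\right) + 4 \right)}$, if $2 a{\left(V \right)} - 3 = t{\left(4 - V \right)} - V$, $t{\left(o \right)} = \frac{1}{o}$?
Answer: $- \frac{7677}{8} \approx -959.63$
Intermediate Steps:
$a{\left(V \right)} = \frac{3}{2} + \frac{1}{2 \left(4 - V\right)} - \frac{V}{2}$ ($a{\left(V \right)} = \frac{3}{2} + \frac{\frac{1}{4 - V} - V}{2} = \frac{3}{2} - \left(\frac{V}{2} - \frac{1}{2 \left(4 - V\right)}\right) = \frac{3}{2} + \frac{1}{2 \left(4 - V\right)} - \frac{V}{2}$)
$-330 + \left(117 - -21\right) a{\left(\left(0 + 8\right) + 4 \right)} = -330 + \left(117 - -21\right) \frac{-1 + \left(-4 + \left(\left(0 + 8\right) + 4\right)\right) \left(3 - \left(\left(0 + 8\right) + 4\right)\right)}{2 \left(-4 + \left(\left(0 + 8\right) + 4\right)\right)} = -330 + \left(117 + 21\right) \frac{-1 + \left(-4 + \left(8 + 4\right)\right) \left(3 - \left(8 + 4\right)\right)}{2 \left(-4 + \left(8 + 4\right)\right)} = -330 + 138 \frac{-1 + \left(-4 + 12\right) \left(3 - 12\right)}{2 \left(-4 + 12\right)} = -330 + 138 \frac{-1 + 8 \left(3 - 12\right)}{2 \cdot 8} = -330 + 138 \cdot \frac{1}{2} \cdot \frac{1}{8} \left(-1 + 8 \left(-9\right)\right) = -330 + 138 \cdot \frac{1}{2} \cdot \frac{1}{8} \left(-1 - 72\right) = -330 + 138 \cdot \frac{1}{2} \cdot \frac{1}{8} \left(-73\right) = -330 + 138 \left(- \frac{73}{16}\right) = -330 - \frac{5037}{8} = - \frac{7677}{8}$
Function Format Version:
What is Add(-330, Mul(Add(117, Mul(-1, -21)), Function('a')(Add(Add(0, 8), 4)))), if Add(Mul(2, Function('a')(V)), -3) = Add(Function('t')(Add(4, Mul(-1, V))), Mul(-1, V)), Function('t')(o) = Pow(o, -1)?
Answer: Rational(-7677, 8) ≈ -959.63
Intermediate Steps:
Function('a')(V) = Add(Rational(3, 2), Mul(Rational(1, 2), Pow(Add(4, Mul(-1, V)), -1)), Mul(Rational(-1, 2), V)) (Function('a')(V) = Add(Rational(3, 2), Mul(Rational(1, 2), Add(Pow(Add(4, Mul(-1, V)), -1), Mul(-1, V)))) = Add(Rational(3, 2), Add(Mul(Rational(1, 2), Pow(Add(4, Mul(-1, V)), -1)), Mul(Rational(-1, 2), V))) = Add(Rational(3, 2), Mul(Rational(1, 2), Pow(Add(4, Mul(-1, V)), -1)), Mul(Rational(-1, 2), V)))
Add(-330, Mul(Add(117, Mul(-1, -21)), Function('a')(Add(Add(0, 8), 4)))) = Add(-330, Mul(Add(117, Mul(-1, -21)), Mul(Rational(1, 2), Pow(Add(-4, Add(Add(0, 8), 4)), -1), Add(-1, Mul(Add(-4, Add(Add(0, 8), 4)), Add(3, Mul(-1, Add(Add(0, 8), 4)))))))) = Add(-330, Mul(Add(117, 21), Mul(Rational(1, 2), Pow(Add(-4, Add(8, 4)), -1), Add(-1, Mul(Add(-4, Add(8, 4)), Add(3, Mul(-1, Add(8, 4)))))))) = Add(-330, Mul(138, Mul(Rational(1, 2), Pow(Add(-4, 12), -1), Add(-1, Mul(Add(-4, 12), Add(3, Mul(-1, 12))))))) = Add(-330, Mul(138, Mul(Rational(1, 2), Pow(8, -1), Add(-1, Mul(8, Add(3, -12)))))) = Add(-330, Mul(138, Mul(Rational(1, 2), Rational(1, 8), Add(-1, Mul(8, -9))))) = Add(-330, Mul(138, Mul(Rational(1, 2), Rational(1, 8), Add(-1, -72)))) = Add(-330, Mul(138, Mul(Rational(1, 2), Rational(1, 8), -73))) = Add(-330, Mul(138, Rational(-73, 16))) = Add(-330, Rational(-5037, 8)) = Rational(-7677, 8)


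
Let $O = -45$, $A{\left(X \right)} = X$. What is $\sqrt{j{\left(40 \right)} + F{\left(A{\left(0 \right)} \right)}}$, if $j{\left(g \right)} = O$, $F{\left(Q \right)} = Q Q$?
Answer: $3 i \sqrt{5} \approx 6.7082 i$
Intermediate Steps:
$F{\left(Q \right)} = Q^{2}$
$j{\left(g \right)} = -45$
$\sqrt{j{\left(40 \right)} + F{\left(A{\left(0 \right)} \right)}} = \sqrt{-45 + 0^{2}} = \sqrt{-45 + 0} = \sqrt{-45} = 3 i \sqrt{5}$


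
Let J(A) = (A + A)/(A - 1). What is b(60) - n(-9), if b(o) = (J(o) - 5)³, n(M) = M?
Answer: -3510964/205379 ≈ -17.095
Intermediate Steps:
J(A) = 2*A/(-1 + A) (J(A) = (2*A)/(-1 + A) = 2*A/(-1 + A))
b(o) = (-5 + 2*o/(-1 + o))³ (b(o) = (2*o/(-1 + o) - 5)³ = (-5 + 2*o/(-1 + o))³)
b(60) - n(-9) = (5 - 3*60)³/(-1 + 60)³ - 1*(-9) = (5 - 180)³/59³ + 9 = (1/205379)*(-175)³ + 9 = (1/205379)*(-5359375) + 9 = -5359375/205379 + 9 = -3510964/205379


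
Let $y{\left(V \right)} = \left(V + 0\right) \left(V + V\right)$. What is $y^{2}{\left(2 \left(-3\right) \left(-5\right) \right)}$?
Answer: $3240000$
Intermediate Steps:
$y{\left(V \right)} = 2 V^{2}$ ($y{\left(V \right)} = V 2 V = 2 V^{2}$)
$y^{2}{\left(2 \left(-3\right) \left(-5\right) \right)} = \left(2 \left(2 \left(-3\right) \left(-5\right)\right)^{2}\right)^{2} = \left(2 \left(\left(-6\right) \left(-5\right)\right)^{2}\right)^{2} = \left(2 \cdot 30^{2}\right)^{2} = \left(2 \cdot 900\right)^{2} = 1800^{2} = 3240000$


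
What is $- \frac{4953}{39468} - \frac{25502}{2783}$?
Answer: $- \frac{103405}{11132} \approx -9.289$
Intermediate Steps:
$- \frac{4953}{39468} - \frac{25502}{2783} = \left(-4953\right) \frac{1}{39468} - \frac{25502}{2783} = - \frac{127}{1012} - \frac{25502}{2783} = - \frac{103405}{11132}$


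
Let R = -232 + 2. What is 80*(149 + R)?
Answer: -6480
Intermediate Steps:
R = -230
80*(149 + R) = 80*(149 - 230) = 80*(-81) = -6480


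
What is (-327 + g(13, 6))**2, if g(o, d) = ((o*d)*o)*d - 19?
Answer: 32924644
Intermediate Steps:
g(o, d) = -19 + d**2*o**2 (g(o, d) = ((d*o)*o)*d - 19 = (d*o**2)*d - 19 = d**2*o**2 - 19 = -19 + d**2*o**2)
(-327 + g(13, 6))**2 = (-327 + (-19 + 6**2*13**2))**2 = (-327 + (-19 + 36*169))**2 = (-327 + (-19 + 6084))**2 = (-327 + 6065)**2 = 5738**2 = 32924644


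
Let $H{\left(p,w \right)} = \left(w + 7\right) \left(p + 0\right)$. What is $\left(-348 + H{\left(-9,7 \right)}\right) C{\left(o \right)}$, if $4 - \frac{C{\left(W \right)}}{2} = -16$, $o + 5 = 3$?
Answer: $-18960$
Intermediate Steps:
$o = -2$ ($o = -5 + 3 = -2$)
$H{\left(p,w \right)} = p \left(7 + w\right)$ ($H{\left(p,w \right)} = \left(7 + w\right) p = p \left(7 + w\right)$)
$C{\left(W \right)} = 40$ ($C{\left(W \right)} = 8 - -32 = 8 + 32 = 40$)
$\left(-348 + H{\left(-9,7 \right)}\right) C{\left(o \right)} = \left(-348 - 9 \left(7 + 7\right)\right) 40 = \left(-348 - 126\right) 40 = \left(-474\right) 40 = -18960$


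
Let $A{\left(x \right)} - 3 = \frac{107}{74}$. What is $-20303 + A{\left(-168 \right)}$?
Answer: $- \frac{1502093}{74} \approx -20299.0$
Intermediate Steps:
$A{\left(x \right)} = \frac{329}{74}$ ($A{\left(x \right)} = 3 + \frac{107}{74} = \frac{329}{74}$)
$-20303 + A{\left(-168 \right)} = -20303 + \frac{329}{74} = - \frac{1502093}{74}$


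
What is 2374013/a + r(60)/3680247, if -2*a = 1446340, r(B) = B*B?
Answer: -2911450269737/887148074330 ≈ -3.2818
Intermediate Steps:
r(B) = B²
a = -723170 (a = -½*1446340 = -723170)
2374013/a + r(60)/3680247 = 2374013/(-723170) + 60²/3680247 = 2374013*(-1/723170) + 3600*(1/3680247) = -2374013/723170 + 1200/1226749 = -2911450269737/887148074330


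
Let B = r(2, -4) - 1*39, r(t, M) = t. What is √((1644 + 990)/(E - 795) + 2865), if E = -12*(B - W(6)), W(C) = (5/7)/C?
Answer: 3*√1901106111/2447 ≈ 53.455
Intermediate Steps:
W(C) = 5/(7*C) (W(C) = (5*(⅐))/C = 5/(7*C))
B = -37 (B = 2 - 1*39 = 2 - 39 = -37)
E = 3118/7 (E = -12*(-37 - 5/(7*6)) = -12*(-37 - 1*5/42) = -12*(-37 - 5/42) = -12*(-1559/42) = 3118/7 ≈ 445.43)
√((1644 + 990)/(E - 795) + 2865) = √((1644 + 990)/(3118/7 - 795) + 2865) = √(2634/(-2447/7) + 2865) = √(2634*(-7/2447) + 2865) = √(-18438/2447 + 2865) = √(6992217/2447) = 3*√1901106111/2447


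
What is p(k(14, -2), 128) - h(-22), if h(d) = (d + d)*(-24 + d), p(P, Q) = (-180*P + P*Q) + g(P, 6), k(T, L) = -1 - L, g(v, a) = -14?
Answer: -2090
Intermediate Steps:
p(P, Q) = -14 - 180*P + P*Q (p(P, Q) = (-180*P + P*Q) - 14 = -14 - 180*P + P*Q)
h(d) = 2*d*(-24 + d) (h(d) = (2*d)*(-24 + d) = 2*d*(-24 + d))
p(k(14, -2), 128) - h(-22) = (-14 - 180*(-1 - 1*(-2)) + (-1 - 1*(-2))*128) - 2*(-22)*(-24 - 22) = (-14 - 180*(-1 + 2) + (-1 + 2)*128) - 2*(-22)*(-46) = (-14 - 180*1 + 1*128) - 1*2024 = (-14 - 180 + 128) - 2024 = -66 - 2024 = -2090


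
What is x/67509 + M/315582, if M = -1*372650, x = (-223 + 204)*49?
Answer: -4241839282/3550770873 ≈ -1.1946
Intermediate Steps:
x = -931 (x = -19*49 = -931)
M = -372650
x/67509 + M/315582 = -931/67509 - 372650/315582 = -931*1/67509 - 372650*1/315582 = -931/67509 - 186325/157791 = -4241839282/3550770873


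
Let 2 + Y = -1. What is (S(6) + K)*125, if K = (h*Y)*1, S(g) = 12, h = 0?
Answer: 1500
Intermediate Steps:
Y = -3 (Y = -2 - 1 = -3)
K = 0 (K = (0*(-3))*1 = 0*1 = 0)
(S(6) + K)*125 = (12 + 0)*125 = 12*125 = 1500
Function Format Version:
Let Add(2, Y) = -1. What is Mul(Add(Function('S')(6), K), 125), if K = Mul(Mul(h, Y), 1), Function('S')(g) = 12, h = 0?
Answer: 1500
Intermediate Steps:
Y = -3 (Y = Add(-2, -1) = -3)
K = 0 (K = Mul(Mul(0, -3), 1) = Mul(0, 1) = 0)
Mul(Add(Function('S')(6), K), 125) = Mul(Add(12, 0), 125) = Mul(12, 125) = 1500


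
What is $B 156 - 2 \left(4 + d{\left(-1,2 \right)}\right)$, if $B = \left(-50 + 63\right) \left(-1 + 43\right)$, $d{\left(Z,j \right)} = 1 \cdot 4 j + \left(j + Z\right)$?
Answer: $85150$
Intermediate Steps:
$d{\left(Z,j \right)} = Z + 5 j$ ($d{\left(Z,j \right)} = 4 j + \left(Z + j\right) = Z + 5 j$)
$B = 546$ ($B = 13 \cdot 42 = 546$)
$B 156 - 2 \left(4 + d{\left(-1,2 \right)}\right) = 546 \cdot 156 - 2 \left(4 + \left(-1 + 5 \cdot 2\right)\right) = 85176 - 2 \left(4 + \left(-1 + 10\right)\right) = 85176 - 2 \left(4 + 9\right) = 85176 - 26 = 85150$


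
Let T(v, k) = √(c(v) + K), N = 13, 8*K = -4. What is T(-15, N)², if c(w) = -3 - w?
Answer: 23/2 ≈ 11.500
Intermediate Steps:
K = -½ (K = (⅛)*(-4) = -½ ≈ -0.50000)
T(v, k) = √(-7/2 - v) (T(v, k) = √((-3 - v) - ½) = √(-7/2 - v))
T(-15, N)² = (√(-14 - 4*(-15))/2)² = (√(-14 + 60)/2)² = (√46/2)² = 23/2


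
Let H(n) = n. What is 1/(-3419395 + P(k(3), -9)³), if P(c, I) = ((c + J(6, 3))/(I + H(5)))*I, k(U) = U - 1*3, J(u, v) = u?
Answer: -8/27335477 ≈ -2.9266e-7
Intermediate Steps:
k(U) = -3 + U (k(U) = U - 3 = -3 + U)
P(c, I) = I*(6 + c)/(5 + I) (P(c, I) = ((c + 6)/(I + 5))*I = ((6 + c)/(5 + I))*I = I*(6 + c)/(5 + I))
1/(-3419395 + P(k(3), -9)³) = 1/(-3419395 + (-9*(6 + (-3 + 3))/(5 - 9))³) = 1/(-3419395 + (-9*(6 + 0)/(-4))³) = 1/(-3419395 + (-9*(-¼)*6)³) = 1/(-3419395 + (27/2)³) = 1/(-3419395 + 19683/8) = 1/(-27335477/8) = -8/27335477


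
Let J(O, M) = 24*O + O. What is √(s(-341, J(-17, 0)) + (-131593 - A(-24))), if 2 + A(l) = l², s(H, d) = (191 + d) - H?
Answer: 2*I*√33015 ≈ 363.4*I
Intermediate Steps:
J(O, M) = 25*O
s(H, d) = 191 + d - H
A(l) = -2 + l²
√(s(-341, J(-17, 0)) + (-131593 - A(-24))) = √((191 + 25*(-17) - 1*(-341)) + (-131593 - (-2 + (-24)²))) = √((191 - 425 + 341) + (-131593 - (-2 + 576))) = √(107 + (-131593 - 1*574)) = √(107 + (-131593 - 574)) = √(107 - 132167) = √(-132060) = 2*I*√33015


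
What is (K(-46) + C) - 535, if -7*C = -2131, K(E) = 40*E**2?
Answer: 590866/7 ≈ 84409.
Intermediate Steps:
C = 2131/7 (C = -1/7*(-2131) = 2131/7 ≈ 304.43)
(K(-46) + C) - 535 = (40*(-46)**2 + 2131/7) - 535 = (40*2116 + 2131/7) - 535 = (84640 + 2131/7) - 535 = 594611/7 - 535 = 590866/7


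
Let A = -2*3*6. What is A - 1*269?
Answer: -305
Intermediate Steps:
A = -36 (A = -6*6 = -36)
A - 1*269 = -36 - 1*269 = -36 - 269 = -305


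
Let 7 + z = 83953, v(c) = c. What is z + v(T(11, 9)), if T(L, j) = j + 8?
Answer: 83963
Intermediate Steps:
T(L, j) = 8 + j
z = 83946 (z = -7 + 83953 = 83946)
z + v(T(11, 9)) = 83946 + (8 + 9) = 83946 + 17 = 83963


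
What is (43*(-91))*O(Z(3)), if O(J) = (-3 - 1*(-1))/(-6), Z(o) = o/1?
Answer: -3913/3 ≈ -1304.3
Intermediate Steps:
Z(o) = o (Z(o) = o*1 = o)
O(J) = ⅓ (O(J) = (-3 + 1)*(-⅙) = -2*(-⅙) = ⅓)
(43*(-91))*O(Z(3)) = (43*(-91))*(⅓) = -3913*⅓ = -3913/3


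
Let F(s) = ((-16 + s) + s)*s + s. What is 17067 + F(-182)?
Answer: 86045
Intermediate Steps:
F(s) = s + s*(-16 + 2*s) (F(s) = (-16 + 2*s)*s + s = s*(-16 + 2*s) + s = s + s*(-16 + 2*s))
17067 + F(-182) = 17067 - 182*(-15 + 2*(-182)) = 17067 - 182*(-15 - 364) = 17067 - 182*(-379) = 17067 + 68978 = 86045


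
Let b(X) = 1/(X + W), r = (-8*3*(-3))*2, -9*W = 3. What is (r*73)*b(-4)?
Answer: -31536/13 ≈ -2425.8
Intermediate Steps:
W = -⅓ (W = -⅑*3 = -⅓ ≈ -0.33333)
r = 144 (r = (-2*12*(-3))*2 = -24*(-3)*2 = 72*2 = 144)
b(X) = 1/(-⅓ + X) (b(X) = 1/(X - ⅓) = 1/(-⅓ + X))
(r*73)*b(-4) = (144*73)*(3/(-1 + 3*(-4))) = 10512*(3/(-1 - 12)) = 10512*(3/(-13)) = 10512*(3*(-1/13)) = 10512*(-3/13) = -31536/13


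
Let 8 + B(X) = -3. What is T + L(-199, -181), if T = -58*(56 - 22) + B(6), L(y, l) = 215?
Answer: -1768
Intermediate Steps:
B(X) = -11 (B(X) = -8 - 3 = -11)
T = -1983 (T = -58*(56 - 22) - 11 = -58*34 - 11 = -1972 - 11 = -1983)
T + L(-199, -181) = -1983 + 215 = -1768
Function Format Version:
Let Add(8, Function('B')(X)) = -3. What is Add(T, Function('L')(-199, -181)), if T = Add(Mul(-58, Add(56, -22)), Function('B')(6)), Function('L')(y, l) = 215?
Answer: -1768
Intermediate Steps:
Function('B')(X) = -11 (Function('B')(X) = Add(-8, -3) = -11)
T = -1983 (T = Add(Mul(-58, Add(56, -22)), -11) = Add(Mul(-58, 34), -11) = Add(-1972, -11) = -1983)
Add(T, Function('L')(-199, -181)) = Add(-1983, 215) = -1768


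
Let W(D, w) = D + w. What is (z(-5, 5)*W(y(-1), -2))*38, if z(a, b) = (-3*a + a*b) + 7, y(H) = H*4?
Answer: 684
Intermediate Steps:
y(H) = 4*H
z(a, b) = 7 - 3*a + a*b
(z(-5, 5)*W(y(-1), -2))*38 = ((7 - 3*(-5) - 5*5)*(4*(-1) - 2))*38 = ((7 + 15 - 25)*(-4 - 2))*38 = -3*(-6)*38 = 18*38 = 684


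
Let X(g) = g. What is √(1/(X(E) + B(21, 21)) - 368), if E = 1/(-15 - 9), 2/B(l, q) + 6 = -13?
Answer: 2*I*√420626/67 ≈ 19.36*I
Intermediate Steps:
B(l, q) = -2/19 (B(l, q) = 2/(-6 - 13) = 2/(-19) = 2*(-1/19) = -2/19)
E = -1/24 (E = 1/(-24) = -1/24 ≈ -0.041667)
√(1/(X(E) + B(21, 21)) - 368) = √(1/(-1/24 - 2/19) - 368) = √(1/(-67/456) - 368) = √(-456/67 - 368) = √(-25112/67) = 2*I*√420626/67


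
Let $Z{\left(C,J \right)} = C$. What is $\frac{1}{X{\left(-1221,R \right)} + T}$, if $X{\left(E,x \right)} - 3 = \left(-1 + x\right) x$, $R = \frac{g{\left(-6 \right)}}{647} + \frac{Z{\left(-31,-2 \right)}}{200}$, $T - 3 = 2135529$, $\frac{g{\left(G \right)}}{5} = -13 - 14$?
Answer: $\frac{16744360000}{35758175136137049} \approx 4.6827 \cdot 10^{-7}$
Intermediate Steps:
$g{\left(G \right)} = -135$ ($g{\left(G \right)} = 5 \left(-13 - 14\right) = 5 \left(-27\right) = -135$)
$T = 2135532$ ($T = 3 + 2135529 = 2135532$)
$R = - \frac{47057}{129400}$ ($R = - \frac{135}{647} - \frac{31}{200} = - \frac{47057}{129400} \approx -0.36366$)
$X{\left(E,x \right)} = 3 + x \left(-1 + x\right)$ ($X{\left(E,x \right)} = 3 + \left(-1 + x\right) x = 3 + x \left(-1 + x\right)$)
$\frac{1}{X{\left(-1221,R \right)} + T} = \frac{1}{\left(3 + \left(- \frac{47057}{129400}\right)^{2} - - \frac{47057}{129400}\right) + 2135532} = \frac{1}{\left(3 + \frac{2214361249}{16744360000} + \frac{47057}{129400}\right) + 2135532} = \frac{1}{\frac{58536617049}{16744360000} + 2135532} = \frac{1}{\frac{35758175136137049}{16744360000}} = \frac{16744360000}{35758175136137049}$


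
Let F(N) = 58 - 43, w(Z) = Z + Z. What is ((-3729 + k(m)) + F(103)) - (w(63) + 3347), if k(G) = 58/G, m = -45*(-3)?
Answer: -970187/135 ≈ -7186.6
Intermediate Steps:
w(Z) = 2*Z
m = 135
F(N) = 15
((-3729 + k(m)) + F(103)) - (w(63) + 3347) = ((-3729 + 58/135) + 15) - (2*63 + 3347) = ((-3729 + 58*(1/135)) + 15) - (126 + 3347) = ((-3729 + 58/135) + 15) - 1*3473 = (-503357/135 + 15) - 3473 = -501332/135 - 3473 = -970187/135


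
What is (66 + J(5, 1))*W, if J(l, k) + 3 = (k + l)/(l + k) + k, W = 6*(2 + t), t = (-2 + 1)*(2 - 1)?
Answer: 390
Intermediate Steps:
t = -1 (t = -1*1 = -1)
W = 6 (W = 6*(2 - 1) = 6*1 = 6)
J(l, k) = -2 + k (J(l, k) = -3 + ((k + l)/(l + k) + k) = -3 + ((k + l)/(k + l) + k) = -3 + (1 + k) = -2 + k)
(66 + J(5, 1))*W = (66 + (-2 + 1))*6 = (66 - 1)*6 = 65*6 = 390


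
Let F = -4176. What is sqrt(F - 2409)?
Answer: I*sqrt(6585) ≈ 81.148*I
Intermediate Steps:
sqrt(F - 2409) = sqrt(-4176 - 2409) = sqrt(-6585) = I*sqrt(6585)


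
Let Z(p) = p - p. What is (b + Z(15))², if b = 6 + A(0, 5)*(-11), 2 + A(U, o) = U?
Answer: 784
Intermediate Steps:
Z(p) = 0
A(U, o) = -2 + U
b = 28 (b = 6 + (-2 + 0)*(-11) = 6 - 2*(-11) = 6 + 22 = 28)
(b + Z(15))² = (28 + 0)² = 28² = 784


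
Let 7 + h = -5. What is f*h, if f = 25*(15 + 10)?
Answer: -7500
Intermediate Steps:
h = -12 (h = -7 - 5 = -12)
f = 625 (f = 25*25 = 625)
f*h = 625*(-12) = -7500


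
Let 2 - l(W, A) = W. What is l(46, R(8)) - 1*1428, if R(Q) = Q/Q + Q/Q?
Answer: -1472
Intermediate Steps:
R(Q) = 2 (R(Q) = 1 + 1 = 2)
l(W, A) = 2 - W
l(46, R(8)) - 1*1428 = (2 - 1*46) - 1*1428 = (2 - 46) - 1428 = -44 - 1428 = -1472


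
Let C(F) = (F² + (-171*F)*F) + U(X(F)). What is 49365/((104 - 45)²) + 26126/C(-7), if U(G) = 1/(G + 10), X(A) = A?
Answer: 960748167/86986709 ≈ 11.045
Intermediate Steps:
U(G) = 1/(10 + G)
C(F) = 1/(10 + F) - 170*F² (C(F) = (F² + (-171*F)*F) + 1/(10 + F) = (F² - 171*F²) + 1/(10 + F) = -170*F² + 1/(10 + F) = 1/(10 + F) - 170*F²)
49365/((104 - 45)²) + 26126/C(-7) = 49365/((104 - 45)²) + 26126/(((1 - 170*(-7)²*(10 - 7))/(10 - 7))) = 49365/(59²) + 26126/(((1 - 170*49*3)/3)) = 49365/3481 + 26126/(((1 - 24990)/3)) = 49365*(1/3481) + 26126/(((⅓)*(-24989))) = 49365/3481 + 26126/(-24989/3) = 49365/3481 + 26126*(-3/24989) = 49365/3481 - 78378/24989 = 960748167/86986709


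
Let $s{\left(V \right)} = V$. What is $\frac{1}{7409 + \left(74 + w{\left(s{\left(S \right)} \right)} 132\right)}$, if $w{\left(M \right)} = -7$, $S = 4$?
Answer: $\frac{1}{6559} \approx 0.00015246$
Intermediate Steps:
$\frac{1}{7409 + \left(74 + w{\left(s{\left(S \right)} \right)} 132\right)} = \frac{1}{7409 + \left(74 - 924\right)} = \frac{1}{7409 - 850} = \frac{1}{6559}$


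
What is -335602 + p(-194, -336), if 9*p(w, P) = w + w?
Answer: -3020806/9 ≈ -3.3565e+5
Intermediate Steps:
p(w, P) = 2*w/9 (p(w, P) = (w + w)/9 = (2*w)/9 = 2*w/9)
-335602 + p(-194, -336) = -335602 + (2/9)*(-194) = -335602 - 388/9 = -3020806/9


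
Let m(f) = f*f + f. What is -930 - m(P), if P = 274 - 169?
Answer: -12060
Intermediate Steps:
P = 105
m(f) = f + f² (m(f) = f² + f = f + f²)
-930 - m(P) = -930 - 105*(1 + 105) = -930 - 105*106 = -930 - 1*11130 = -930 - 11130 = -12060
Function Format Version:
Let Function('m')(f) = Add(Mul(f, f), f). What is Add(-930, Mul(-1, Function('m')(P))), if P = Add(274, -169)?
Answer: -12060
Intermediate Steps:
P = 105
Function('m')(f) = Add(f, Pow(f, 2)) (Function('m')(f) = Add(Pow(f, 2), f) = Add(f, Pow(f, 2)))
Add(-930, Mul(-1, Function('m')(P))) = Add(-930, Mul(-1, Mul(105, Add(1, 105)))) = Add(-930, Mul(-1, Mul(105, 106))) = Add(-930, Mul(-1, 11130)) = Add(-930, -11130) = -12060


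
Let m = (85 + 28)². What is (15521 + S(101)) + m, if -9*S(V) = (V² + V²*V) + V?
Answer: -785993/9 ≈ -87333.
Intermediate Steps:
S(V) = -V/9 - V²/9 - V³/9 (S(V) = -((V² + V²*V) + V)/9 = -((V² + V³) + V)/9 = -(V + V² + V³)/9 = -V/9 - V²/9 - V³/9)
m = 12769 (m = 113² = 12769)
(15521 + S(101)) + m = (15521 - ⅑*101*(1 + 101 + 101²)) + 12769 = (15521 - ⅑*101*(1 + 101 + 10201)) + 12769 = (15521 - ⅑*101*10303) + 12769 = (15521 - 1040603/9) + 12769 = -900914/9 + 12769 = -785993/9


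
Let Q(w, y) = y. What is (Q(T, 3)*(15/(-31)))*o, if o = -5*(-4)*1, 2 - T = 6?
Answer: -900/31 ≈ -29.032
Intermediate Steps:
T = -4 (T = 2 - 1*6 = 2 - 6 = -4)
o = 20 (o = 20*1 = 20)
(Q(T, 3)*(15/(-31)))*o = (3*(15/(-31)))*20 = (3*(15*(-1/31)))*20 = (3*(-15/31))*20 = -45/31*20 = -900/31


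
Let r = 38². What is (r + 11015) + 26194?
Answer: 38653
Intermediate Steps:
r = 1444
(r + 11015) + 26194 = (1444 + 11015) + 26194 = 12459 + 26194 = 38653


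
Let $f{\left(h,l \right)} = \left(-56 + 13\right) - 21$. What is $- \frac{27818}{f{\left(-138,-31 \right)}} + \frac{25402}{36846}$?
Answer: $\frac{256651939}{589536} \approx 435.35$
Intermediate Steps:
$f{\left(h,l \right)} = -64$ ($f{\left(h,l \right)} = -43 - 21 = -64$)
$- \frac{27818}{f{\left(-138,-31 \right)}} + \frac{25402}{36846} = - \frac{27818}{-64} + \frac{25402}{36846} = \left(-27818\right) \left(- \frac{1}{64}\right) + 25402 \cdot \frac{1}{36846} = \frac{13909}{32} + \frac{12701}{18423} = \frac{256651939}{589536}$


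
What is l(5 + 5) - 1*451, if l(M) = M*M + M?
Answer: -341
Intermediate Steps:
l(M) = M + M**2 (l(M) = M**2 + M = M + M**2)
l(5 + 5) - 1*451 = (5 + 5)*(1 + (5 + 5)) - 1*451 = 10*(1 + 10) - 451 = 10*11 - 451 = 110 - 451 = -341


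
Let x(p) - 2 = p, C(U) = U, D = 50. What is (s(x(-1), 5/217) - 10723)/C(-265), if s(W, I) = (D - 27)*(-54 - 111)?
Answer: 14518/265 ≈ 54.785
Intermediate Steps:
x(p) = 2 + p
s(W, I) = -3795 (s(W, I) = (50 - 27)*(-54 - 111) = 23*(-165) = -3795)
(s(x(-1), 5/217) - 10723)/C(-265) = (-3795 - 10723)/(-265) = -14518*(-1/265) = 14518/265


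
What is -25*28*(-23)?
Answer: 16100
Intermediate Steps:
-25*28*(-23) = -700*(-23) = 16100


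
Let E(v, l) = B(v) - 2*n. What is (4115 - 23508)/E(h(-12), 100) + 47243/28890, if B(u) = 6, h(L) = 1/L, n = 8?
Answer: 5607362/2889 ≈ 1940.9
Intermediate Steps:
E(v, l) = -10 (E(v, l) = 6 - 2*8 = 6 - 16 = -10)
(4115 - 23508)/E(h(-12), 100) + 47243/28890 = (4115 - 23508)/(-10) + 47243/28890 = -19393*(-⅒) + 47243*(1/28890) = 19393/10 + 47243/28890 = 5607362/2889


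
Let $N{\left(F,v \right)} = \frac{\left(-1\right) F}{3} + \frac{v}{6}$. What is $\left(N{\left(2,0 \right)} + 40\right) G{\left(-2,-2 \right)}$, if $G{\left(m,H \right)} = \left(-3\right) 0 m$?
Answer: $0$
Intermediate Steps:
$G{\left(m,H \right)} = 0$ ($G{\left(m,H \right)} = 0 m = 0$)
$N{\left(F,v \right)} = - \frac{F}{3} + \frac{v}{6}$ ($N{\left(F,v \right)} = - F \frac{1}{3} + v \frac{1}{6} = - \frac{F}{3} + \frac{v}{6}$)
$\left(N{\left(2,0 \right)} + 40\right) G{\left(-2,-2 \right)} = \left(\left(\left(- \frac{1}{3}\right) 2 + \frac{1}{6} \cdot 0\right) + 40\right) 0 = \left(\left(- \frac{2}{3} + 0\right) + 40\right) 0 = \left(- \frac{2}{3} + 40\right) 0 = \frac{118}{3} \cdot 0 = 0$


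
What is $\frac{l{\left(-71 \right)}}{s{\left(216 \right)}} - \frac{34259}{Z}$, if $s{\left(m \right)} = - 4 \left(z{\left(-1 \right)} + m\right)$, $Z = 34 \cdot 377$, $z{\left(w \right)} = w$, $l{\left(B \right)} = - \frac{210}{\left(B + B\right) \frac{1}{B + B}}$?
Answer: $- \frac{669274}{275587} \approx -2.4285$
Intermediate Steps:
$l{\left(B \right)} = -210$ ($l{\left(B \right)} = - \frac{210}{2 B \frac{1}{2 B}} = - \frac{210}{1} = \left(-210\right) 1 = -210$)
$Z = 12818$
$s{\left(m \right)} = 4 - 4 m$ ($s{\left(m \right)} = - 4 \left(-1 + m\right) = 4 - 4 m$)
$\frac{l{\left(-71 \right)}}{s{\left(216 \right)}} - \frac{34259}{Z} = - \frac{210}{4 - 864} - \frac{34259}{12818} = - \frac{210}{-860} - \frac{34259}{12818} = \left(-210\right) \left(- \frac{1}{860}\right) - \frac{34259}{12818} = \frac{21}{86} - \frac{34259}{12818} = - \frac{669274}{275587}$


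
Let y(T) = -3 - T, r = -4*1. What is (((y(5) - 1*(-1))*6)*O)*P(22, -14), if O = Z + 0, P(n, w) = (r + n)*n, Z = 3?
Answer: -49896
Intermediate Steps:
r = -4
P(n, w) = n*(-4 + n) (P(n, w) = (-4 + n)*n = n*(-4 + n))
O = 3 (O = 3 + 0 = 3)
(((y(5) - 1*(-1))*6)*O)*P(22, -14) = ((((-3 - 1*5) - 1*(-1))*6)*3)*(22*(-4 + 22)) = ((((-3 - 5) + 1)*6)*3)*(22*18) = (((-8 + 1)*6)*3)*396 = (-7*6*3)*396 = -42*3*396 = -126*396 = -49896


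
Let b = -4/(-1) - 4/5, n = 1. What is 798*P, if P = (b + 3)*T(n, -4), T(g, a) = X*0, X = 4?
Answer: 0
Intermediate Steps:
T(g, a) = 0 (T(g, a) = 4*0 = 0)
b = 16/5 (b = -4*(-1) - 4*⅕ = 4 - ⅘ = 16/5 ≈ 3.2000)
P = 0 (P = (16/5 + 3)*0 = (31/5)*0 = 0)
798*P = 798*0 = 0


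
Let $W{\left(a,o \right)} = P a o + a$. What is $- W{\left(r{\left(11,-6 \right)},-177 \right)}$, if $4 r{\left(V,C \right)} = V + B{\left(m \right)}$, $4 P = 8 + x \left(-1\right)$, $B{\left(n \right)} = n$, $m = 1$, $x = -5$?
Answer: $\frac{6891}{4} \approx 1722.8$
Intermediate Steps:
$P = \frac{13}{4}$ ($P = \frac{8 - -5}{4} = \frac{8 + 5}{4} = \frac{1}{4} \cdot 13 = \frac{13}{4} \approx 3.25$)
$r{\left(V,C \right)} = \frac{1}{4} + \frac{V}{4}$ ($r{\left(V,C \right)} = \frac{V + 1}{4} = \frac{1 + V}{4} = \frac{1}{4} + \frac{V}{4}$)
$W{\left(a,o \right)} = a + \frac{13 a o}{4}$ ($W{\left(a,o \right)} = \frac{13 a}{4} o + a = \frac{13 a o}{4} + a = a + \frac{13 a o}{4}$)
$- W{\left(r{\left(11,-6 \right)},-177 \right)} = - \frac{\left(\frac{1}{4} + \frac{1}{4} \cdot 11\right) \left(4 + 13 \left(-177\right)\right)}{4} = - \frac{\left(\frac{1}{4} + \frac{11}{4}\right) \left(4 - 2301\right)}{4} = - \frac{3 \left(-2297\right)}{4} = \left(-1\right) \left(- \frac{6891}{4}\right) = \frac{6891}{4}$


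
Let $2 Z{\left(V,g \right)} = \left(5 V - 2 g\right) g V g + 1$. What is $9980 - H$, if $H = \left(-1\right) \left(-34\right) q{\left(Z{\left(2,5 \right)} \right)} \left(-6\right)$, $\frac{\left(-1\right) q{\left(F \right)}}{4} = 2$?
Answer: $8348$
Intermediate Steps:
$Z{\left(V,g \right)} = \frac{1}{2} + \frac{V g^{2} \left(- 2 g + 5 V\right)}{2}$ ($Z{\left(V,g \right)} = \frac{\left(5 V - 2 g\right) g V g + 1}{2} = \frac{\left(- 2 g + 5 V\right) g V g + 1}{2} = \frac{g \left(- 2 g + 5 V\right) V g + 1}{2} = \frac{V g \left(- 2 g + 5 V\right) g + 1}{2} = \frac{V g^{2} \left(- 2 g + 5 V\right) + 1}{2} = \frac{1 + V g^{2} \left(- 2 g + 5 V\right)}{2} = \frac{1}{2} + \frac{V g^{2} \left(- 2 g + 5 V\right)}{2}$)
$q{\left(F \right)} = -8$ ($q{\left(F \right)} = \left(-4\right) 2 = -8$)
$H = 1632$ ($H = \left(-1\right) \left(-34\right) \left(-8\right) \left(-6\right) = 34 \left(-8\right) \left(-6\right) = \left(-272\right) \left(-6\right) = 1632$)
$9980 - H = 9980 - 1632 = 8348$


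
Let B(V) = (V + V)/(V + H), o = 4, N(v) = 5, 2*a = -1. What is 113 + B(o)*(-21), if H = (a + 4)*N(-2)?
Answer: 4523/43 ≈ 105.19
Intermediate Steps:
a = -1/2 (a = (1/2)*(-1) = -1/2 ≈ -0.50000)
H = 35/2 (H = (-1/2 + 4)*5 = (7/2)*5 = 35/2 ≈ 17.500)
B(V) = 2*V/(35/2 + V) (B(V) = (V + V)/(V + 35/2) = (2*V)/(35/2 + V) = 2*V/(35/2 + V))
113 + B(o)*(-21) = 113 + (4*4/(35 + 2*4))*(-21) = 113 + (4*4/(35 + 8))*(-21) = 113 + (4*4/43)*(-21) = 113 + (4*4*(1/43))*(-21) = 113 + (16/43)*(-21) = 113 - 336/43 = 4523/43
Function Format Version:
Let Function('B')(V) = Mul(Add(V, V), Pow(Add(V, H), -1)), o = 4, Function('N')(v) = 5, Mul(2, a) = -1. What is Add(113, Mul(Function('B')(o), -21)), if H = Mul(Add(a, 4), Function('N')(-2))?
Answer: Rational(4523, 43) ≈ 105.19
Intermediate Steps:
a = Rational(-1, 2) (a = Mul(Rational(1, 2), -1) = Rational(-1, 2) ≈ -0.50000)
H = Rational(35, 2) (H = Mul(Add(Rational(-1, 2), 4), 5) = Mul(Rational(7, 2), 5) = Rational(35, 2) ≈ 17.500)
Function('B')(V) = Mul(2, V, Pow(Add(Rational(35, 2), V), -1)) (Function('B')(V) = Mul(Add(V, V), Pow(Add(V, Rational(35, 2)), -1)) = Mul(Mul(2, V), Pow(Add(Rational(35, 2), V), -1)) = Mul(2, V, Pow(Add(Rational(35, 2), V), -1)))
Add(113, Mul(Function('B')(o), -21)) = Add(113, Mul(Mul(4, 4, Pow(Add(35, Mul(2, 4)), -1)), -21)) = Add(113, Mul(Mul(4, 4, Pow(Add(35, 8), -1)), -21)) = Add(113, Mul(Mul(4, 4, Pow(43, -1)), -21)) = Add(113, Mul(Mul(4, 4, Rational(1, 43)), -21)) = Add(113, Mul(Rational(16, 43), -21)) = Add(113, Rational(-336, 43)) = Rational(4523, 43)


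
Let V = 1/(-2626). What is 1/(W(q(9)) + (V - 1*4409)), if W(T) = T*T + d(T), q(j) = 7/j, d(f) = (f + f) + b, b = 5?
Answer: -212706/936297755 ≈ -0.00022718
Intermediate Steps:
V = -1/2626 ≈ -0.00038081
d(f) = 5 + 2*f (d(f) = (f + f) + 5 = 2*f + 5 = 5 + 2*f)
W(T) = 5 + T² + 2*T (W(T) = T*T + (5 + 2*T) = T² + (5 + 2*T) = 5 + T² + 2*T)
1/(W(q(9)) + (V - 1*4409)) = 1/((5 + (7/9)² + 2*(7/9)) + (-1/2626 - 1*4409)) = 1/((5 + (7*(⅑))² + 2*(7*(⅑))) + (-1/2626 - 4409)) = 1/((5 + (7/9)² + 2*(7/9)) - 11578035/2626) = 1/((5 + 49/81 + 14/9) - 11578035/2626) = 1/(580/81 - 11578035/2626) = 1/(-936297755/212706) = -212706/936297755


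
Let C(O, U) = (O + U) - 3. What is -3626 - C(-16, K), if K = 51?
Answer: -3658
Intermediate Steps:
C(O, U) = -3 + O + U
-3626 - C(-16, K) = -3626 - (-3 - 16 + 51) = -3626 - 1*32 = -3626 - 32 = -3658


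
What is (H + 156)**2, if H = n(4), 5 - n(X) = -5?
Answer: 27556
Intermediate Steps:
n(X) = 10 (n(X) = 5 - 1*(-5) = 5 + 5 = 10)
H = 10
(H + 156)**2 = (10 + 156)**2 = 166**2 = 27556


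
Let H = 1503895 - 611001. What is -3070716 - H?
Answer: -3963610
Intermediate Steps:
H = 892894
-3070716 - H = -3070716 - 1*892894 = -3070716 - 892894 = -3963610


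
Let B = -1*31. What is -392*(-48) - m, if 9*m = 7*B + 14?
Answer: 169547/9 ≈ 18839.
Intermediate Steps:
B = -31
m = -203/9 (m = (7*(-31) + 14)/9 = (-217 + 14)/9 = (1/9)*(-203) = -203/9 ≈ -22.556)
-392*(-48) - m = -392*(-48) - 1*(-203/9) = 18816 + 203/9 = 169547/9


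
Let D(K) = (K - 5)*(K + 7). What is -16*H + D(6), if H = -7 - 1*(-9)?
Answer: -19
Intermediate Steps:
H = 2 (H = -7 + 9 = 2)
D(K) = (-5 + K)*(7 + K)
-16*H + D(6) = -16*2 + (-35 + 6² + 2*6) = -32 + (-35 + 36 + 12) = -32 + 13 = -19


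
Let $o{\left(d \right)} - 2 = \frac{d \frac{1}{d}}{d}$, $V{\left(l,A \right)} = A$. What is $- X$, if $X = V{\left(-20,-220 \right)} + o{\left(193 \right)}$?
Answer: $\frac{42073}{193} \approx 217.99$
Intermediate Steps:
$o{\left(d \right)} = 2 + \frac{1}{d}$ ($o{\left(d \right)} = 2 + \frac{d \frac{1}{d}}{d} = 2 + 1 \frac{1}{d} = 2 + \frac{1}{d}$)
$X = - \frac{42073}{193}$ ($X = -220 + \left(2 + \frac{1}{193}\right) = -220 + \frac{387}{193} = - \frac{42073}{193} \approx -217.99$)
$- X = \left(-1\right) \left(- \frac{42073}{193}\right) = \frac{42073}{193}$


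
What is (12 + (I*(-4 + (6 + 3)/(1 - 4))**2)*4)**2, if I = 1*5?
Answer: 984064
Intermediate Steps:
I = 5
(12 + (I*(-4 + (6 + 3)/(1 - 4))**2)*4)**2 = (12 + (5*(-4 + (6 + 3)/(1 - 4))**2)*4)**2 = (12 + (5*(-4 + 9/(-3))**2)*4)**2 = (12 + (5*(-4 + 9*(-1/3))**2)*4)**2 = (12 + (5*(-4 - 3)**2)*4)**2 = (12 + (5*(-7)**2)*4)**2 = (12 + (5*49)*4)**2 = (12 + 245*4)**2 = (12 + 980)**2 = 992**2 = 984064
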